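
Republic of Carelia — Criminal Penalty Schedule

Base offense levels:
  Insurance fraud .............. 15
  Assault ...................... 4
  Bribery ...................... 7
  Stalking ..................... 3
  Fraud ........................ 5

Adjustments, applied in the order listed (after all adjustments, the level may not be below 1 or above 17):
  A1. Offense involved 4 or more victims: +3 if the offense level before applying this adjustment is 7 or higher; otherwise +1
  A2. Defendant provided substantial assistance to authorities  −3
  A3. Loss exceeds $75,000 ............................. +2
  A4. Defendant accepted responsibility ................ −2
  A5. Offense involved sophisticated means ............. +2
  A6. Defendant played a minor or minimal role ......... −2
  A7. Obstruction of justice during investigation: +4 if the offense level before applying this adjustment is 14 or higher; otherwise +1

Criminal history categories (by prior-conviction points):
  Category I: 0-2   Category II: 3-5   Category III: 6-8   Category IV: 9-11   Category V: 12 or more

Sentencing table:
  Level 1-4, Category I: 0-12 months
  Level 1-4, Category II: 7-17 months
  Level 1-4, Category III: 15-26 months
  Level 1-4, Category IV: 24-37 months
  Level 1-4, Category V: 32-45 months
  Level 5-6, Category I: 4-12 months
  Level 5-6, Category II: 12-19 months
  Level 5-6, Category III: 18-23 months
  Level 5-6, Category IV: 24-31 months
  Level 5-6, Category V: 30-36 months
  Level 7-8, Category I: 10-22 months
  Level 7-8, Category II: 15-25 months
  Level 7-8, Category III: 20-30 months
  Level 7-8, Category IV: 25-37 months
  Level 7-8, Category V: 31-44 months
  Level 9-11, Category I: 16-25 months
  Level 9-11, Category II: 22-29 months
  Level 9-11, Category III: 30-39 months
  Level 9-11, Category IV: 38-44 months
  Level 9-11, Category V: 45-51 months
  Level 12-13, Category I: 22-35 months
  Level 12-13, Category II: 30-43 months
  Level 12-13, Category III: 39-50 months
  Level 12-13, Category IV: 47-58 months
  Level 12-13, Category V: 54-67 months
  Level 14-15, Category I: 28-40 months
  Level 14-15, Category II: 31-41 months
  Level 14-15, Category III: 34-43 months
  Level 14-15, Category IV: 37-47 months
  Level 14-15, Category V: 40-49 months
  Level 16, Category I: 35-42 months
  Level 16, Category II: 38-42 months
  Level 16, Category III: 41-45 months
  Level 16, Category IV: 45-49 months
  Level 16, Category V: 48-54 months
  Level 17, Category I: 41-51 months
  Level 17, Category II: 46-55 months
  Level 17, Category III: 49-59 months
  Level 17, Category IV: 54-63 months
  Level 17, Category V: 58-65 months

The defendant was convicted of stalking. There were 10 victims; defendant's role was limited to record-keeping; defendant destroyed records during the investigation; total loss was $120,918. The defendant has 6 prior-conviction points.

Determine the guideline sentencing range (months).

18-23 months

Base offense level for stalking: 3.
A1 applies (level before this adjustment is 3 < 7, so +1): 3 + 1 = 4.
A2 does not apply.
A3 applies: 4 + 2 = 6.
A4 does not apply.
A5 does not apply.
A6 applies: 6 − 2 = 4.
A7 applies (level before this adjustment is 4 < 14, so +1): 4 + 1 = 5.
Final offense level: 5.
Criminal history: 6 prior points → Category III (6-8).
Level 5 falls in the 5-6 band.
Grid: Level 5-6 × Category III = 18-23 months.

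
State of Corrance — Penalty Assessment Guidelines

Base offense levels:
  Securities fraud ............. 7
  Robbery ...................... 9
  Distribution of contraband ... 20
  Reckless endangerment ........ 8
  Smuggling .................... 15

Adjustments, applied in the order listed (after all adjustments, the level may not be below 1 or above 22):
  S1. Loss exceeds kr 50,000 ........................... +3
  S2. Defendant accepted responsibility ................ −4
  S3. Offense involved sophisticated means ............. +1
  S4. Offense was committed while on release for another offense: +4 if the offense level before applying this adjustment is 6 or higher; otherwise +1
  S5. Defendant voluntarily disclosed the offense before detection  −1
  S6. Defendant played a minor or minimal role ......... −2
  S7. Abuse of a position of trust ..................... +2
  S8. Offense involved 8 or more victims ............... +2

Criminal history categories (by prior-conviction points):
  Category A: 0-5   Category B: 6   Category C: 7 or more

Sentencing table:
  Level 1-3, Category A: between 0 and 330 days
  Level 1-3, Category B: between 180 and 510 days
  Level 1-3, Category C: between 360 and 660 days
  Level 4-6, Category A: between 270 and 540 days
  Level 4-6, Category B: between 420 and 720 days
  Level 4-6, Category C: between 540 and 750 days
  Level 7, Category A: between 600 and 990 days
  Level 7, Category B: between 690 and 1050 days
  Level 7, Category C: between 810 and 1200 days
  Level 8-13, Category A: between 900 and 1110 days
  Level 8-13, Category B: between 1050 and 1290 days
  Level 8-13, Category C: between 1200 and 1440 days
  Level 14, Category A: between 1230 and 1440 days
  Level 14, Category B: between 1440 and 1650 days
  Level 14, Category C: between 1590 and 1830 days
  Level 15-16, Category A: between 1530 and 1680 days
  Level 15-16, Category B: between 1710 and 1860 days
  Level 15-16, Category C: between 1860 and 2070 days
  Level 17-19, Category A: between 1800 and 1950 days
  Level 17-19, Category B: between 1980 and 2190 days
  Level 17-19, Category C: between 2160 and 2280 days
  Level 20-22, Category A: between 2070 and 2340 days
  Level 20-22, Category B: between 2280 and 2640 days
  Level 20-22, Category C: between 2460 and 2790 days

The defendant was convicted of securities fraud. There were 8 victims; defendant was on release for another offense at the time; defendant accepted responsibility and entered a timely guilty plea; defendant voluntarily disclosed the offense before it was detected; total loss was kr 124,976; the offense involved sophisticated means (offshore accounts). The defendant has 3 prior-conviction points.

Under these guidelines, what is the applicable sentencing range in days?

Base offense level for securities fraud: 7.
S1 applies: 7 + 3 = 10.
S2 applies: 10 − 4 = 6.
S3 applies: 6 + 1 = 7.
S4 applies (level before this adjustment is 7 ≥ 6, so +4): 7 + 4 = 11.
S5 applies: 11 − 1 = 10.
S6 does not apply.
S7 does not apply.
S8 applies: 10 + 2 = 12.
Final offense level: 12.
Criminal history: 3 prior points → Category A (0-5).
Level 12 falls in the 8-13 band.
Grid: Level 8-13 × Category A = 900-1110 days.

900-1110 days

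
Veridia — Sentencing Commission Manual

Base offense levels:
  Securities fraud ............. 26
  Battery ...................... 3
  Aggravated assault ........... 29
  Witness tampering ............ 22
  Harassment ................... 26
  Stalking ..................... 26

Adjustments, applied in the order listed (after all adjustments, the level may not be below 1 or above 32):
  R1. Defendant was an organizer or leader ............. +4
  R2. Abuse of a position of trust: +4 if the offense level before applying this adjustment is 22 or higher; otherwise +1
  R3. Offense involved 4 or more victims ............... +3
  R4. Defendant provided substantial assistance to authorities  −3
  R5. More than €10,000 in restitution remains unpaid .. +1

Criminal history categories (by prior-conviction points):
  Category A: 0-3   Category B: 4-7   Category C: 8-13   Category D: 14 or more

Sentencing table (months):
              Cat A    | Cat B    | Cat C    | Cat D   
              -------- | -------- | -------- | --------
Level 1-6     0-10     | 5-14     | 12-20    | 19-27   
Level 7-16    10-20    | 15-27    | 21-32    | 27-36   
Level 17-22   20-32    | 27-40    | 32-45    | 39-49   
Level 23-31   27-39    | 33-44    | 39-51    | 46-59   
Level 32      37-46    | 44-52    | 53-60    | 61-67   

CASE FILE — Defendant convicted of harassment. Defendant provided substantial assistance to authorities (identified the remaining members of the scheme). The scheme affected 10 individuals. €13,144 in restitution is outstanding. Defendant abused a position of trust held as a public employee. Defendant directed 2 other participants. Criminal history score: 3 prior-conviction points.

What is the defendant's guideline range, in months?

Base offense level for harassment: 26.
R1 applies: 26 + 4 = 30.
R2 applies (level before this adjustment is 30 ≥ 22, so +4): 30 + 4 = 34.
R3 applies: 34 + 3 = 37.
R4 applies: 37 − 3 = 34.
R5 applies: 34 + 1 = 35.
Level 35 exceeds the maximum of 32; capped at 32.
Final offense level: 32.
Criminal history: 3 prior points → Category A (0-3).
Level 32 falls in the 32 band.
Grid: Level 32 × Category A = 37-46 months.

37-46 months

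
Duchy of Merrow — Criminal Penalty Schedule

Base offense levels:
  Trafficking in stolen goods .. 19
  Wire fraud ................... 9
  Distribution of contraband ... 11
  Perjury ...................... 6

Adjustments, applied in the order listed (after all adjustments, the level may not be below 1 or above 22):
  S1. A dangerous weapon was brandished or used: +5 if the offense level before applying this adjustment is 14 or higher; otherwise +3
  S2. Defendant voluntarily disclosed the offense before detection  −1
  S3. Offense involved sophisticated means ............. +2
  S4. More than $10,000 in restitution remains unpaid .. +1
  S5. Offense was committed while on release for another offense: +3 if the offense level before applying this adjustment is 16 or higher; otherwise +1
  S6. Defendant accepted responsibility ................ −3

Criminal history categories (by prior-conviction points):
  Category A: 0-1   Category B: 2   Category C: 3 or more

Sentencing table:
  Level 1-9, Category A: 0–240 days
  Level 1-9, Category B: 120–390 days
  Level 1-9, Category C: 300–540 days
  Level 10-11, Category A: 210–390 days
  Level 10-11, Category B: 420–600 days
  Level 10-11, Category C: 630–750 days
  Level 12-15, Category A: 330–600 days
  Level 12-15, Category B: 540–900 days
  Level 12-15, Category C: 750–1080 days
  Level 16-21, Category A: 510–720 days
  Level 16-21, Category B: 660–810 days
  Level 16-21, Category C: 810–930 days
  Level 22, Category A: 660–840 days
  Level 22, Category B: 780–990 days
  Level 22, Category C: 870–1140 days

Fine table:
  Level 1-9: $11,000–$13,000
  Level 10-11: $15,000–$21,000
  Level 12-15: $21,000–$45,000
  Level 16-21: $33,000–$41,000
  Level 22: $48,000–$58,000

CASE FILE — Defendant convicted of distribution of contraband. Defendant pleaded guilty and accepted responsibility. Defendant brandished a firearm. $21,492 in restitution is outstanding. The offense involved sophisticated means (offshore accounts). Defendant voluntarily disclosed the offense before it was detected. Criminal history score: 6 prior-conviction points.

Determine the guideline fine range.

Base offense level for distribution of contraband: 11.
S1 applies (level before this adjustment is 11 < 14, so +3): 11 + 3 = 14.
S2 applies: 14 − 1 = 13.
S3 applies: 13 + 2 = 15.
S4 applies: 15 + 1 = 16.
S5 does not apply.
S6 applies: 16 − 3 = 13.
Final offense level: 13.
Level 13 falls in the 12-15 band.
Fine table: Level 12-15 → $21,000–$45,000.

$21,000–$45,000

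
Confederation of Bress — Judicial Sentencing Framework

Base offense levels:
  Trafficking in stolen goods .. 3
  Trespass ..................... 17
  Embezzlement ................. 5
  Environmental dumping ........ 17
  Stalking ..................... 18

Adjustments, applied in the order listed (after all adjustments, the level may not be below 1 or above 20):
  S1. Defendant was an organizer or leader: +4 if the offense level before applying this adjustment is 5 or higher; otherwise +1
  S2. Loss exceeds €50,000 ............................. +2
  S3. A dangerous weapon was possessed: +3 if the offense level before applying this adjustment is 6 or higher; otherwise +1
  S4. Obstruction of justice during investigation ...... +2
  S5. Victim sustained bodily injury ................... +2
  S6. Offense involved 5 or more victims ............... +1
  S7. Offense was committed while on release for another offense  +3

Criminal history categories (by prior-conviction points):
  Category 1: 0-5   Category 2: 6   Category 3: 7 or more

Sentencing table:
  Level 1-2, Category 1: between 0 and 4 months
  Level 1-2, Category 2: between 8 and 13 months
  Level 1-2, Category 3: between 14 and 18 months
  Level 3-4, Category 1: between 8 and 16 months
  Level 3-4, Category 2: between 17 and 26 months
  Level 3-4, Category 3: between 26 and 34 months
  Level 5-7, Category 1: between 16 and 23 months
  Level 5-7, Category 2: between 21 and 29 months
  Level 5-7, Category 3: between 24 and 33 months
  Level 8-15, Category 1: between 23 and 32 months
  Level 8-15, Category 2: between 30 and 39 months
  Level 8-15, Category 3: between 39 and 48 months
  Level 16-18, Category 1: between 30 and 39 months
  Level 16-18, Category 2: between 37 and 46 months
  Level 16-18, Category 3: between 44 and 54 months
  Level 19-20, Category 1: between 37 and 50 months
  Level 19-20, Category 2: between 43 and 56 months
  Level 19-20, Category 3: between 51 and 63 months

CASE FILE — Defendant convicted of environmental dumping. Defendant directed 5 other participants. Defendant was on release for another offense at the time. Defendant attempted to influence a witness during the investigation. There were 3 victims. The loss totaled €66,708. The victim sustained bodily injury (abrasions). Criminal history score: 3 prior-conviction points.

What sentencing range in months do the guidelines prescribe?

Base offense level for environmental dumping: 17.
S1 applies (level before this adjustment is 17 ≥ 5, so +4): 17 + 4 = 21.
S2 applies: 21 + 2 = 23.
S4 applies: 23 + 2 = 25.
S5 applies: 25 + 2 = 27.
S6 does not apply.
S7 applies: 27 + 3 = 30.
Level 30 exceeds the maximum of 20; capped at 20.
Final offense level: 20.
Criminal history: 3 prior points → Category 1 (0-5).
Level 20 falls in the 19-20 band.
Grid: Level 19-20 × Category 1 = 37-50 months.

37-50 months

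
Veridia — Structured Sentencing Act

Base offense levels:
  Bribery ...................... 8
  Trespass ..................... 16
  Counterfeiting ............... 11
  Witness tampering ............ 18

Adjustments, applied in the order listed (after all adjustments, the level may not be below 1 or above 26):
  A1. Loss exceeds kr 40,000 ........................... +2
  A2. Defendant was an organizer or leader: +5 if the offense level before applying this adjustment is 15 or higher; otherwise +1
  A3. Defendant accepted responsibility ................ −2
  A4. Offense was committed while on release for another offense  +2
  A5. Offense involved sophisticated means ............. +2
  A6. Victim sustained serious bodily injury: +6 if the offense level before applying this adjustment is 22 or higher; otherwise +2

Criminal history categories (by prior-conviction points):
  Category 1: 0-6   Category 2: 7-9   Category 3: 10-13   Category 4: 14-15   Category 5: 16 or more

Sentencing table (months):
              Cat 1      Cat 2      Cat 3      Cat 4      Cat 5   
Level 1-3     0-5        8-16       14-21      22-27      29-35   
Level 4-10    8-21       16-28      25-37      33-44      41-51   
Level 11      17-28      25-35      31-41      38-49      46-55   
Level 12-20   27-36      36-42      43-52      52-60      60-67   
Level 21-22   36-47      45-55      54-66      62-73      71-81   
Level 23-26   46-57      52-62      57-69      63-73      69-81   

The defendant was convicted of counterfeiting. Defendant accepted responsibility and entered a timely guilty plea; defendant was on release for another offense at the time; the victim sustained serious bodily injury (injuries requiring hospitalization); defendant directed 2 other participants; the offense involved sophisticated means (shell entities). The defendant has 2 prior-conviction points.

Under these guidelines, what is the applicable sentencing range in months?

Base offense level for counterfeiting: 11.
A2 applies (level before this adjustment is 11 < 15, so +1): 11 + 1 = 12.
A3 applies: 12 − 2 = 10.
A4 applies: 10 + 2 = 12.
A5 applies: 12 + 2 = 14.
A6 applies (level before this adjustment is 14 < 22, so +2): 14 + 2 = 16.
Final offense level: 16.
Criminal history: 2 prior points → Category 1 (0-6).
Level 16 falls in the 12-20 band.
Grid: Level 12-20 × Category 1 = 27-36 months.

27-36 months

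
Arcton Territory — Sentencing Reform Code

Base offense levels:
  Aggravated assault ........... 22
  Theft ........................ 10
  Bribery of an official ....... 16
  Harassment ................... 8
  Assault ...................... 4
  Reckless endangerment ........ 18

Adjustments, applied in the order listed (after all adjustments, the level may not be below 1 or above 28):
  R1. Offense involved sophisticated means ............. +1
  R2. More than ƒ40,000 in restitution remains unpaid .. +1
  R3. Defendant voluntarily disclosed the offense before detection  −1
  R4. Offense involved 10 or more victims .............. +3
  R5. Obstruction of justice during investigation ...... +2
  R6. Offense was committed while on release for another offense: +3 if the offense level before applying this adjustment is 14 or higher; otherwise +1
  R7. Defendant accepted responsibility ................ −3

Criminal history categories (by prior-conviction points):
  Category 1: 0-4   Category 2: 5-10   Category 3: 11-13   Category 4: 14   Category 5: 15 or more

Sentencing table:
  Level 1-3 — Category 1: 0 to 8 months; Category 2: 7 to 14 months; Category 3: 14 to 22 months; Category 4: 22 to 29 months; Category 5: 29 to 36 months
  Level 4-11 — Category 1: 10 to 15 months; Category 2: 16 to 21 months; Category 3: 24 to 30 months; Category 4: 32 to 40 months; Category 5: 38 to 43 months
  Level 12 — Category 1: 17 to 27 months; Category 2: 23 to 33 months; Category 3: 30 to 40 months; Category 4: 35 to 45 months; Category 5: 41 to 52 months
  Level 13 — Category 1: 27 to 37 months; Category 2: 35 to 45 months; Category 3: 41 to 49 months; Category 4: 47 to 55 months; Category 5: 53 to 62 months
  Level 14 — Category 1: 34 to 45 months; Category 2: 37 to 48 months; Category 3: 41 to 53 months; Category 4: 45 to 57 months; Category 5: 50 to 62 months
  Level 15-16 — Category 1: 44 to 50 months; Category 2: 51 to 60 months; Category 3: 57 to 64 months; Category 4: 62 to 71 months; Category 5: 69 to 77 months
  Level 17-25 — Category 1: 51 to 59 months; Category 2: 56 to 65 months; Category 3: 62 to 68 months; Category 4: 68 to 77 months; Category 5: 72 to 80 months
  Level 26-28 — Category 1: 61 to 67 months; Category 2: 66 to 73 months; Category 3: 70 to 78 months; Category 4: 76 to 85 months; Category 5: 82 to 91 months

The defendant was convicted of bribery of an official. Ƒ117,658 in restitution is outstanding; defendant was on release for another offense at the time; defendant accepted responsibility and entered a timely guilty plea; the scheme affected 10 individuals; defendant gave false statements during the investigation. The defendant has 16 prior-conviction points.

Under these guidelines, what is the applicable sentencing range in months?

72-80 months

Base offense level for bribery of an official: 16.
R1 does not apply.
R2 applies: 16 + 1 = 17.
R4 applies: 17 + 3 = 20.
R5 applies: 20 + 2 = 22.
R6 applies (level before this adjustment is 22 ≥ 14, so +3): 22 + 3 = 25.
R7 applies: 25 − 3 = 22.
Final offense level: 22.
Criminal history: 16 prior points → Category 5 (15+).
Level 22 falls in the 17-25 band.
Grid: Level 17-25 × Category 5 = 72-80 months.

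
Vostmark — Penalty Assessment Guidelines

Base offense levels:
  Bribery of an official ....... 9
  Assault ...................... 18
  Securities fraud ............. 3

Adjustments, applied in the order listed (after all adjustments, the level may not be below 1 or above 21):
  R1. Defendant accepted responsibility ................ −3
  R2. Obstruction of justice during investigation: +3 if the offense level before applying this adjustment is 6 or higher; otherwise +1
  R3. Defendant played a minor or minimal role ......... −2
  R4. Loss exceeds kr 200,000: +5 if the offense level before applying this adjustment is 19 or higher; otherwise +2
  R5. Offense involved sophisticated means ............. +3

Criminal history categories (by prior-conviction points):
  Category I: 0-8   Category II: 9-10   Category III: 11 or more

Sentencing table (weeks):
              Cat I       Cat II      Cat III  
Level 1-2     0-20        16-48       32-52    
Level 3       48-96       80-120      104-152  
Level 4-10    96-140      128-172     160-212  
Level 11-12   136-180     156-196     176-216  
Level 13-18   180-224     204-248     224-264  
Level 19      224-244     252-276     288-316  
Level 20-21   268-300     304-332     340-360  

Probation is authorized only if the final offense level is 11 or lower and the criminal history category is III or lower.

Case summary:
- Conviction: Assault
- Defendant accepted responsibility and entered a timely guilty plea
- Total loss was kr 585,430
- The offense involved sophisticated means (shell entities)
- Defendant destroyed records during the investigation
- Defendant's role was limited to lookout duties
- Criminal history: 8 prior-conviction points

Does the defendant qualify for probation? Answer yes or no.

No

Base offense level for assault: 18.
R1 applies: 18 − 3 = 15.
R2 applies (level before this adjustment is 15 ≥ 6, so +3): 15 + 3 = 18.
R3 applies: 18 − 2 = 16.
R4 applies (level before this adjustment is 16 < 19, so +2): 16 + 2 = 18.
R5 applies: 18 + 3 = 21.
Final offense level: 21.
Criminal history: 8 prior points → Category I (0-8).
Level 21 falls in the 20-21 band.
Grid: Level 20-21 × Category I = 268-300 weeks.
Probation check: level 21 > 11 and category I ≤ III → not eligible.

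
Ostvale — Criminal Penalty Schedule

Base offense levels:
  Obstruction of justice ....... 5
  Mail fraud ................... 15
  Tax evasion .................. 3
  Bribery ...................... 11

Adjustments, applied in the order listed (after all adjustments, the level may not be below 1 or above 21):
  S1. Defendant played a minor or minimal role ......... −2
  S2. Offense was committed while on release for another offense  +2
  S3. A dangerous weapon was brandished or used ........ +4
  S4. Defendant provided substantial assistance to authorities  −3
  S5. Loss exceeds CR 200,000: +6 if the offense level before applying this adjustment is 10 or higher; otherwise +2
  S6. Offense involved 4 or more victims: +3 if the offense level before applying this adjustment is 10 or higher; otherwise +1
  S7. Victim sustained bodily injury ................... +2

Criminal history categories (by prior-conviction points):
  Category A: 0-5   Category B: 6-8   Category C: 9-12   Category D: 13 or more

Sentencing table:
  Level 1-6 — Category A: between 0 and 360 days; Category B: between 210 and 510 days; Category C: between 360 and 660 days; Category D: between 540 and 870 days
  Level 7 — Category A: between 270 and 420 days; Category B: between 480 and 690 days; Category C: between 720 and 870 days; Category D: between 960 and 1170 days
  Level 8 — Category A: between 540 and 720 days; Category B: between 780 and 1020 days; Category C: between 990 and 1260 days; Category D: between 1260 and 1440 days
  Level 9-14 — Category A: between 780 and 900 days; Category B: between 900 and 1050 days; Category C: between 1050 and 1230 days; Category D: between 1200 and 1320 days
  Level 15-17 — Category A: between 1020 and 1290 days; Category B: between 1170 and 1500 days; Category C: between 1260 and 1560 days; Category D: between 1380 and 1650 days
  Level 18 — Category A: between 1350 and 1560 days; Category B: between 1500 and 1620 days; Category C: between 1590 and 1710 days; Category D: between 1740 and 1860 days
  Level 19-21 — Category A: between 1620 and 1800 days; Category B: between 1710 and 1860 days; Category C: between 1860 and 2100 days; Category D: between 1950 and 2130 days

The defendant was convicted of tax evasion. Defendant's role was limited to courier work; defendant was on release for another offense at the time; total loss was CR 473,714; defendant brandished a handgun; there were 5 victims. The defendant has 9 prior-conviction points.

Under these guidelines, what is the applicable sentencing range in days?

Base offense level for tax evasion: 3.
S1 applies: 3 − 2 = 1.
S2 applies: 1 + 2 = 3.
S3 applies: 3 + 4 = 7.
S5 applies (level before this adjustment is 7 < 10, so +2): 7 + 2 = 9.
S6 applies (level before this adjustment is 9 < 10, so +1): 9 + 1 = 10.
S7 does not apply.
Final offense level: 10.
Criminal history: 9 prior points → Category C (9-12).
Level 10 falls in the 9-14 band.
Grid: Level 9-14 × Category C = 1050-1230 days.

1050-1230 days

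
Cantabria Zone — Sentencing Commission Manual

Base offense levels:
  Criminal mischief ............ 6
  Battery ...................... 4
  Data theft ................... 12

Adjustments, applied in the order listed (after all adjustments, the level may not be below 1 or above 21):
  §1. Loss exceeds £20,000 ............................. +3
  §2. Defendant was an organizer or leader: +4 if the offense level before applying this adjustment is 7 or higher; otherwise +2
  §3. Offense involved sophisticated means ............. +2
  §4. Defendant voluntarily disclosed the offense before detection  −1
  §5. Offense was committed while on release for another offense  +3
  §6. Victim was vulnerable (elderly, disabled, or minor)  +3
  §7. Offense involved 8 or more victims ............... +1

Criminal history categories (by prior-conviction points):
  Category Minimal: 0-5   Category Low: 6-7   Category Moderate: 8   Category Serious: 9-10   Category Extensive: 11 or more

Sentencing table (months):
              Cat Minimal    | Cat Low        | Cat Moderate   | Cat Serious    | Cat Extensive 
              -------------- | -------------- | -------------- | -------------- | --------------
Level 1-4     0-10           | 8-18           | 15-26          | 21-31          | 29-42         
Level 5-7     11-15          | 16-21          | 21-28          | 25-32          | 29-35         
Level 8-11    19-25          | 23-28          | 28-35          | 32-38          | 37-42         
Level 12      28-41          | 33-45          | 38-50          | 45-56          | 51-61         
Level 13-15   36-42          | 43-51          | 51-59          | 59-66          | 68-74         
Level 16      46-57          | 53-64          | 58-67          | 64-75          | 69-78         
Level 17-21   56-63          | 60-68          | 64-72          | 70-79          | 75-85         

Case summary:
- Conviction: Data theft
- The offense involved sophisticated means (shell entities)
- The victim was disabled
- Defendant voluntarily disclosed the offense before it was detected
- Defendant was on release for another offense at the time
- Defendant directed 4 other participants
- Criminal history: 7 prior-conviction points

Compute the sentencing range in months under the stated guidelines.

60-68 months

Base offense level for data theft: 12.
§1 does not apply.
§2 applies (level before this adjustment is 12 ≥ 7, so +4): 12 + 4 = 16.
§3 applies: 16 + 2 = 18.
§4 applies: 18 − 1 = 17.
§5 applies: 17 + 3 = 20.
§6 applies: 20 + 3 = 23.
Level 23 exceeds the maximum of 21; capped at 21.
Final offense level: 21.
Criminal history: 7 prior points → Category Low (6-7).
Level 21 falls in the 17-21 band.
Grid: Level 17-21 × Category Low = 60-68 months.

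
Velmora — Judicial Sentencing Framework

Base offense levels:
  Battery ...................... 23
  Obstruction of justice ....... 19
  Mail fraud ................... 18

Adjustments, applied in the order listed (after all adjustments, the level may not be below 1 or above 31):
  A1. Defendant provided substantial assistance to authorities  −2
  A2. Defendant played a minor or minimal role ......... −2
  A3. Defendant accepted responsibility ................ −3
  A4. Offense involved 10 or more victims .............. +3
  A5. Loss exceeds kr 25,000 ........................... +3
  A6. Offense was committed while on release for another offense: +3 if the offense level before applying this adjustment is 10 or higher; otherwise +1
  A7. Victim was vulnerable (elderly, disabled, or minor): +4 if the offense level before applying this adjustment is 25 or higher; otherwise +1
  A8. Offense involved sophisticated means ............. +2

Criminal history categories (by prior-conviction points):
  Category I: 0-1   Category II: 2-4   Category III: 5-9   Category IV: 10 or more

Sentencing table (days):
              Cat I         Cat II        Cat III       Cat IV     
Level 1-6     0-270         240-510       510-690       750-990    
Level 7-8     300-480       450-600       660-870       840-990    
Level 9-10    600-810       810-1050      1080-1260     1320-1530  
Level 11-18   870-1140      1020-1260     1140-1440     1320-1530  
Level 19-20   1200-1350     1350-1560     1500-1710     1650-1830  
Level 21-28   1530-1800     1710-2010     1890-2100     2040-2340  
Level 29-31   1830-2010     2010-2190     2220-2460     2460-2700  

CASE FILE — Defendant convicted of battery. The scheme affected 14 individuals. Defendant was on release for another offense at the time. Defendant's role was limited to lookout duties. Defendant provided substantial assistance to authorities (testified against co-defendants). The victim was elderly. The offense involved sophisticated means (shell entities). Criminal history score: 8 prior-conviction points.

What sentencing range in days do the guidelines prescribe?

2220-2460 days

Base offense level for battery: 23.
A1 applies: 23 − 2 = 21.
A2 applies: 21 − 2 = 19.
A3 does not apply.
A4 applies: 19 + 3 = 22.
A5 does not apply.
A6 applies (level before this adjustment is 22 ≥ 10, so +3): 22 + 3 = 25.
A7 applies (level before this adjustment is 25 ≥ 25, so +4): 25 + 4 = 29.
A8 applies: 29 + 2 = 31.
Final offense level: 31.
Criminal history: 8 prior points → Category III (5-9).
Level 31 falls in the 29-31 band.
Grid: Level 29-31 × Category III = 2220-2460 days.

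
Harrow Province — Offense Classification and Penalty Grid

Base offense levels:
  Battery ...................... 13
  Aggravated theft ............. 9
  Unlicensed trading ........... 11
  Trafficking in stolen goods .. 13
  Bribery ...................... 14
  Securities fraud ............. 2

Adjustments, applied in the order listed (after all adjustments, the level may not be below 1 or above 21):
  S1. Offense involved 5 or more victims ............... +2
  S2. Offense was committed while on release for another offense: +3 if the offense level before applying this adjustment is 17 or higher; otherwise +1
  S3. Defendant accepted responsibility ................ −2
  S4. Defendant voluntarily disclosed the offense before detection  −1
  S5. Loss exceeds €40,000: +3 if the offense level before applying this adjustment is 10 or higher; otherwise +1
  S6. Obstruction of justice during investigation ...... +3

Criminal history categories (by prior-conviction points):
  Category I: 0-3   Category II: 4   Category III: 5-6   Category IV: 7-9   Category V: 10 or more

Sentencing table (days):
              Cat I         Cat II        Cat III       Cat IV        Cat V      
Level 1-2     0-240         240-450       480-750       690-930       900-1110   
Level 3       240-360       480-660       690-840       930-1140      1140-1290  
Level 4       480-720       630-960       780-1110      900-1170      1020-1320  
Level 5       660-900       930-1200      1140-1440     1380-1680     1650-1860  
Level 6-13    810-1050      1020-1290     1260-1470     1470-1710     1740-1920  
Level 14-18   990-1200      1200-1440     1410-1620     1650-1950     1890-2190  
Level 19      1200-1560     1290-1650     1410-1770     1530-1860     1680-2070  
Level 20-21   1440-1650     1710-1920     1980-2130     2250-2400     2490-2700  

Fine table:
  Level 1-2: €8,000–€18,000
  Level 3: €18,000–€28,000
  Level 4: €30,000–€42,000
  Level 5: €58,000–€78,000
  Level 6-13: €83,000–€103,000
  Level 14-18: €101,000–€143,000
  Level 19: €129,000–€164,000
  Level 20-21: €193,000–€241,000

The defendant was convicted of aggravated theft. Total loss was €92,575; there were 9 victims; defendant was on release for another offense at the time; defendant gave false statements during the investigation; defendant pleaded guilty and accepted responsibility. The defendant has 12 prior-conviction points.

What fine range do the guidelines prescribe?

€101,000–€143,000

Base offense level for aggravated theft: 9.
S1 applies: 9 + 2 = 11.
S2 applies (level before this adjustment is 11 < 17, so +1): 11 + 1 = 12.
S3 applies: 12 − 2 = 10.
S5 applies (level before this adjustment is 10 ≥ 10, so +3): 10 + 3 = 13.
S6 applies: 13 + 3 = 16.
Final offense level: 16.
Level 16 falls in the 14-18 band.
Fine table: Level 14-18 → €101,000–€143,000.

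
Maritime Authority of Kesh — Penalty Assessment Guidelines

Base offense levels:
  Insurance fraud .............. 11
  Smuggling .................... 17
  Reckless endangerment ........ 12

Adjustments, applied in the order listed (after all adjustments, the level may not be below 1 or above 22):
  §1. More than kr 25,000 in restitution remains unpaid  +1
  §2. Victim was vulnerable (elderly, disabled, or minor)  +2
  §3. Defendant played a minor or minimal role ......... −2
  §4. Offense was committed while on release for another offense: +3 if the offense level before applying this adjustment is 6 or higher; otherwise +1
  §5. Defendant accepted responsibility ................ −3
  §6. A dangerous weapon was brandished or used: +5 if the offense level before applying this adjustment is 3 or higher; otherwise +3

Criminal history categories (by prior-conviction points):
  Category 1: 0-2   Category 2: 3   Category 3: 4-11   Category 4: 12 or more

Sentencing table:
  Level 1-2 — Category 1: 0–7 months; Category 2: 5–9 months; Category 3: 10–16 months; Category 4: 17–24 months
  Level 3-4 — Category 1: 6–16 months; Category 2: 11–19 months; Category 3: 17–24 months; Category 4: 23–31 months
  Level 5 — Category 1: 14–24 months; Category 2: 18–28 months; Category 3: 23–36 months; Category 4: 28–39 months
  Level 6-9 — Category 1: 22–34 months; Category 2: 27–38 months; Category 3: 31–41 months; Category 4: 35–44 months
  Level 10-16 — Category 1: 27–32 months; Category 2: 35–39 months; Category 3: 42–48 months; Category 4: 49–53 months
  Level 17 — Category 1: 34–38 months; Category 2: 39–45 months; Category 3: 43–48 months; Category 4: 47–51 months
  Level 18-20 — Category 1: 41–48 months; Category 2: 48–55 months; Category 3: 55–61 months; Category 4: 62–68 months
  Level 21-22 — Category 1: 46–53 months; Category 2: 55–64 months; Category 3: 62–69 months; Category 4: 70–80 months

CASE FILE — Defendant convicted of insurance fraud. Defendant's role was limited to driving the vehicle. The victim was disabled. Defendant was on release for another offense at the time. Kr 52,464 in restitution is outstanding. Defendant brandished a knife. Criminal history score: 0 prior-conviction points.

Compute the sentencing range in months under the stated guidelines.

41-48 months

Base offense level for insurance fraud: 11.
§1 applies: 11 + 1 = 12.
§2 applies: 12 + 2 = 14.
§3 applies: 14 − 2 = 12.
§4 applies (level before this adjustment is 12 ≥ 6, so +3): 12 + 3 = 15.
§6 applies (level before this adjustment is 15 ≥ 3, so +5): 15 + 5 = 20.
Final offense level: 20.
Criminal history: 0 prior points → Category 1 (0-2).
Level 20 falls in the 18-20 band.
Grid: Level 18-20 × Category 1 = 41-48 months.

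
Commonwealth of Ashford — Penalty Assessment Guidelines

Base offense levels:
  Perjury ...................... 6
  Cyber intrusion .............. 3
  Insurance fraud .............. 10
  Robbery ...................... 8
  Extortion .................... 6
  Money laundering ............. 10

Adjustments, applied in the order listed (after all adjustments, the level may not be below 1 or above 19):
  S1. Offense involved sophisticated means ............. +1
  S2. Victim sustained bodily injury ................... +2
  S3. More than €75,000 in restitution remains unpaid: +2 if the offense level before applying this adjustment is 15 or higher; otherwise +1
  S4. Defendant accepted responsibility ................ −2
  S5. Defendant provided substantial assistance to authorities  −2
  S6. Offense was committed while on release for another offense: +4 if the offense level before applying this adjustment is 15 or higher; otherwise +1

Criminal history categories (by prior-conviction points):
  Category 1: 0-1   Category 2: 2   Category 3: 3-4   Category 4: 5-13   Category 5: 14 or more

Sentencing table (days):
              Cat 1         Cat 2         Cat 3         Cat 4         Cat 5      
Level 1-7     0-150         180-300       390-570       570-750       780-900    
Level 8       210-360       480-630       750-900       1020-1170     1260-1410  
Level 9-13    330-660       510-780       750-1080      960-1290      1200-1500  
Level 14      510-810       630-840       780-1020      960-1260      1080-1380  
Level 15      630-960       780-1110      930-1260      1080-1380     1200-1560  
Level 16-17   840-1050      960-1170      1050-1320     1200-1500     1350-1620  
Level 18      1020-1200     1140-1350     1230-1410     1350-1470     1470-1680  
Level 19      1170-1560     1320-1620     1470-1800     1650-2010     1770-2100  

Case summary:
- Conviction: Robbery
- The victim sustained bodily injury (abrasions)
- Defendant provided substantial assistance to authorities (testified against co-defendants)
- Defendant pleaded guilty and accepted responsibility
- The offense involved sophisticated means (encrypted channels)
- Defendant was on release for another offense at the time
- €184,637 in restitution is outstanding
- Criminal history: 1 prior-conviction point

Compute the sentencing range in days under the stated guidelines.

Base offense level for robbery: 8.
S1 applies: 8 + 1 = 9.
S2 applies: 9 + 2 = 11.
S3 applies (level before this adjustment is 11 < 15, so +1): 11 + 1 = 12.
S4 applies: 12 − 2 = 10.
S5 applies: 10 − 2 = 8.
S6 applies (level before this adjustment is 8 < 15, so +1): 8 + 1 = 9.
Final offense level: 9.
Criminal history: 1 prior point → Category 1 (0-1).
Level 9 falls in the 9-13 band.
Grid: Level 9-13 × Category 1 = 330-660 days.

330-660 days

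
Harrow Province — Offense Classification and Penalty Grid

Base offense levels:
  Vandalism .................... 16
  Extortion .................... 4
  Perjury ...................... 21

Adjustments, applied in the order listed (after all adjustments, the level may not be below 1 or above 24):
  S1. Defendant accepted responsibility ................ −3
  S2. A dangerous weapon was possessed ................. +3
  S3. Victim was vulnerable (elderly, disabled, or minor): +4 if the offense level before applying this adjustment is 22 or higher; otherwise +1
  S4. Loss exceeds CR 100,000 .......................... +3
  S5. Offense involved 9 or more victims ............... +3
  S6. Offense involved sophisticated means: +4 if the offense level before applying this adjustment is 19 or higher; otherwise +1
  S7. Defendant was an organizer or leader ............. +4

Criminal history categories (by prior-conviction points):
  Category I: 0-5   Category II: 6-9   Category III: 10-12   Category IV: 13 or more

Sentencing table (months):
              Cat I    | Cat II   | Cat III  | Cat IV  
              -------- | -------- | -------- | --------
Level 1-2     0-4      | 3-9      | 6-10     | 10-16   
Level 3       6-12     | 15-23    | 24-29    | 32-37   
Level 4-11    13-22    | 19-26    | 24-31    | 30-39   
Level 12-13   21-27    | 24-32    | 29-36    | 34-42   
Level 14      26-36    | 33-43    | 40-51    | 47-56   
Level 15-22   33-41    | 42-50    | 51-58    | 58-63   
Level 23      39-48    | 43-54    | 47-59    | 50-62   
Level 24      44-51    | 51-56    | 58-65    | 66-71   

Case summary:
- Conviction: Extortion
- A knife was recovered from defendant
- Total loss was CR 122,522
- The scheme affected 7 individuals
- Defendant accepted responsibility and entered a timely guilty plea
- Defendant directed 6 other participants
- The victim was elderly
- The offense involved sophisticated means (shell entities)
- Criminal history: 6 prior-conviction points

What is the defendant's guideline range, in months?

24-32 months

Base offense level for extortion: 4.
S1 applies: 4 − 3 = 1.
S2 applies: 1 + 3 = 4.
S3 applies (level before this adjustment is 4 < 22, so +1): 4 + 1 = 5.
S4 applies: 5 + 3 = 8.
S6 applies (level before this adjustment is 8 < 19, so +1): 8 + 1 = 9.
S7 applies: 9 + 4 = 13.
Final offense level: 13.
Criminal history: 6 prior points → Category II (6-9).
Level 13 falls in the 12-13 band.
Grid: Level 12-13 × Category II = 24-32 months.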